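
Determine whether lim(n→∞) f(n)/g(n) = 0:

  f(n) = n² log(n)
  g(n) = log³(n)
False

f(n) = n² log(n) is O(n² log n), and g(n) = log³(n) is O(log³ n).
Since O(n² log n) grows faster than or equal to O(log³ n), f(n) = o(g(n)) is false.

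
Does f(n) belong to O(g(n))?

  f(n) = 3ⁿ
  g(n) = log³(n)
False

f(n) = 3ⁿ is O(3ⁿ), and g(n) = log³(n) is O(log³ n).
Since O(3ⁿ) grows faster than O(log³ n), f(n) = O(g(n)) is false.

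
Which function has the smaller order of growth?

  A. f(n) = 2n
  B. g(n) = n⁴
A

f(n) = 2n is O(n), while g(n) = n⁴ is O(n⁴).
Since O(n) grows slower than O(n⁴), f(n) is dominated.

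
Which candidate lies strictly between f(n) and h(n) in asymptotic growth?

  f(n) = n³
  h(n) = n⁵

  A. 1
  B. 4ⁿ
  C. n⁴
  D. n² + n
C

We need g(n) with n³ = o(g(n)) and g(n) = o(n⁵), i.e. O(n³) ≺ g ≺ O(n⁵).
Check each option:
  A. 1 — O(1) does not grow strictly faster than f(n)
  B. 4ⁿ — O(4ⁿ) does not grow strictly slower than h(n)
  C. n⁴ — O(n⁴) is strictly between O(n³) and O(n⁵) ✓
  D. n² + n — O(n²) does not grow strictly faster than f(n)

Only option C (n⁴) lies strictly between.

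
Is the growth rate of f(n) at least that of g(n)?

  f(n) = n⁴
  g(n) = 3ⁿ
False

f(n) = n⁴ is O(n⁴), and g(n) = 3ⁿ is O(3ⁿ).
Since O(n⁴) grows slower than O(3ⁿ), f(n) = Ω(g(n)) is false.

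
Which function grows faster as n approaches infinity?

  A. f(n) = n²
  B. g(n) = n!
B

f(n) = n² is O(n²), while g(n) = n! is O(n!).
Since O(n!) grows faster than O(n²), g(n) dominates.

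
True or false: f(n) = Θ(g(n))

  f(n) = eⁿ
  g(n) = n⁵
False

f(n) = eⁿ is O(eⁿ), and g(n) = n⁵ is O(n⁵).
Since they have different growth rates, f(n) = Θ(g(n)) is false.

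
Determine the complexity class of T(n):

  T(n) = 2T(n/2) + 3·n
Θ(n log n)

Master Theorem: a = 2, b = 2, f(n) = 3·n.
Compute the critical exponent d = log₂(2) = 1.
Compare f(n) = Θ(n) against n^d:
  k = 1 = d, so f(n) = Θ(n^d) — Case 2.
  Work is balanced across levels: T(n) = Θ(n^d log n) = Θ(n log n).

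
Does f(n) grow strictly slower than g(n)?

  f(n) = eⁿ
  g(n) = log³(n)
False

f(n) = eⁿ is O(eⁿ), and g(n) = log³(n) is O(log³ n).
Since O(eⁿ) grows faster than or equal to O(log³ n), f(n) = o(g(n)) is false.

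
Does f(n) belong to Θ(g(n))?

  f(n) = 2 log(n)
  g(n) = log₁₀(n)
True

f(n) = 2 log(n) and g(n) = log₁₀(n) are both O(log n).
Since they have the same asymptotic growth rate, f(n) = Θ(g(n)) is true.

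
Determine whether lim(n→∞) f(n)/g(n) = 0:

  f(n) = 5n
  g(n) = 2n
False

f(n) = 5n is O(n), and g(n) = 2n is O(n).
Since they have the same growth rate, f(n) = o(g(n)) is false.
(f = o(g) requires f to grow strictly slower, not equal.)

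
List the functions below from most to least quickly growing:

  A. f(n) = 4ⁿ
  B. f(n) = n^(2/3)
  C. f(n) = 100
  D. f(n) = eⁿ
A > D > B > C

Comparing growth rates:
A = 4ⁿ is O(4ⁿ)
D = eⁿ is O(eⁿ)
B = n^(2/3) is O(n^(2/3))
C = 100 is O(1)

Therefore, the order from fastest to slowest is: A > D > B > C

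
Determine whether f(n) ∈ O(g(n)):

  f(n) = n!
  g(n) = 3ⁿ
False

f(n) = n! is O(n!), and g(n) = 3ⁿ is O(3ⁿ).
Since O(n!) grows faster than O(3ⁿ), f(n) = O(g(n)) is false.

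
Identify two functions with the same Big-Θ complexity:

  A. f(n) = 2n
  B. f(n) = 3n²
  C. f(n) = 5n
A and C

Examining each function:
  A. 2n is O(n)
  B. 3n² is O(n²)
  C. 5n is O(n)

Functions A and C both have the same complexity class.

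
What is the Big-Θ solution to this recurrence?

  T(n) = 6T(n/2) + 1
Θ(n^log₂(6))

Master Theorem: a = 6, b = 2, f(n) = 1.
Compute the critical exponent d = log₂(6) = 2.585.
Compare f(n) = Θ(1) against n^d:
  k = 0 < d = 2.585, so f(n) = O(n^(d-ε)) — Case 1.
  The recursion cost dominates: T(n) = Θ(n^d) = Θ(n^log₂(6)).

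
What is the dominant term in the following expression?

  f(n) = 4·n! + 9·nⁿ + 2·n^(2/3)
9·nⁿ

Looking at each term:
  - 4·n! is O(n!)
  - 9·nⁿ is O(nⁿ)
  - 2·n^(2/3) is O(n^(2/3))

The term 9·nⁿ (O(nⁿ)) grows fastest and dominates all others.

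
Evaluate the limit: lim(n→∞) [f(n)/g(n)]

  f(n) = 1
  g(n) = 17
1/17

Since 1 and 17 have the same growth rate (O(1)),
the ratio converges to a constant: 1/17.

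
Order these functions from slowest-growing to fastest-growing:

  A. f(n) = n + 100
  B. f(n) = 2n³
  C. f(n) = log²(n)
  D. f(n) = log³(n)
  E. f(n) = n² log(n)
C < D < A < E < B

Comparing growth rates:
C = log²(n) is O(log² n)
D = log³(n) is O(log³ n)
A = n + 100 is O(n)
E = n² log(n) is O(n² log n)
B = 2n³ is O(n³)

Therefore, the order from slowest to fastest is: C < D < A < E < B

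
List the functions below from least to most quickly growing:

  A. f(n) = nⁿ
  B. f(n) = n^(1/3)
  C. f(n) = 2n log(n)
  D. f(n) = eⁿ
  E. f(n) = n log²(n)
B < C < E < D < A

Comparing growth rates:
B = n^(1/3) is O(n^(1/3))
C = 2n log(n) is O(n log n)
E = n log²(n) is O(n log² n)
D = eⁿ is O(eⁿ)
A = nⁿ is O(nⁿ)

Therefore, the order from slowest to fastest is: B < C < E < D < A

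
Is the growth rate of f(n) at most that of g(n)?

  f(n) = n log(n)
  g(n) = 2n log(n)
True

f(n) = n log(n) and g(n) = 2n log(n) are both O(n log n).
Big-O permits equal growth rates (f ≤ c·g for some c), so f(n) = O(g(n)) is true.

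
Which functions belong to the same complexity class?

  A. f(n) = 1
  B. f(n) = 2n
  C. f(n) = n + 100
B and C

Examining each function:
  A. 1 is O(1)
  B. 2n is O(n)
  C. n + 100 is O(n)

Functions B and C both have the same complexity class.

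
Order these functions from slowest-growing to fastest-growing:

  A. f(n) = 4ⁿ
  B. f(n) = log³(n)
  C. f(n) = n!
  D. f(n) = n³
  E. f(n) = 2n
B < E < D < A < C

Comparing growth rates:
B = log³(n) is O(log³ n)
E = 2n is O(n)
D = n³ is O(n³)
A = 4ⁿ is O(4ⁿ)
C = n! is O(n!)

Therefore, the order from slowest to fastest is: B < E < D < A < C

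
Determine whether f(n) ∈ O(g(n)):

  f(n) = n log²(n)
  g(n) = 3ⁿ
True

f(n) = n log²(n) is O(n log² n), and g(n) = 3ⁿ is O(3ⁿ).
Since O(n log² n) ⊆ O(3ⁿ) (f grows no faster than g), f(n) = O(g(n)) is true.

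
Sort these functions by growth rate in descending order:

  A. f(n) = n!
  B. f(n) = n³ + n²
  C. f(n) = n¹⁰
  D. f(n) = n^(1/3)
A > C > B > D

Comparing growth rates:
A = n! is O(n!)
C = n¹⁰ is O(n¹⁰)
B = n³ + n² is O(n³)
D = n^(1/3) is O(n^(1/3))

Therefore, the order from fastest to slowest is: A > C > B > D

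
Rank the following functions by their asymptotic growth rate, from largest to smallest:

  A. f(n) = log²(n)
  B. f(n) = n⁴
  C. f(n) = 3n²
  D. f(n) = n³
B > D > C > A

Comparing growth rates:
B = n⁴ is O(n⁴)
D = n³ is O(n³)
C = 3n² is O(n²)
A = log²(n) is O(log² n)

Therefore, the order from fastest to slowest is: B > D > C > A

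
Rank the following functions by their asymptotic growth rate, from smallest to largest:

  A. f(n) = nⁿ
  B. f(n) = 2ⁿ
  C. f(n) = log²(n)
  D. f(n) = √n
C < D < B < A

Comparing growth rates:
C = log²(n) is O(log² n)
D = √n is O(√n)
B = 2ⁿ is O(2ⁿ)
A = nⁿ is O(nⁿ)

Therefore, the order from slowest to fastest is: C < D < B < A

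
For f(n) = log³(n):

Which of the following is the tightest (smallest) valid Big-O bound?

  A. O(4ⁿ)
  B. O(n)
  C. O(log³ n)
C

f(n) = log³(n) is O(log³ n).
All listed options are valid Big-O bounds (upper bounds),
but O(log³ n) is the tightest (smallest valid bound).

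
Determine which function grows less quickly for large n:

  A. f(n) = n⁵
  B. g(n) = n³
B

f(n) = n⁵ is O(n⁵), while g(n) = n³ is O(n³).
Since O(n³) grows slower than O(n⁵), g(n) is dominated.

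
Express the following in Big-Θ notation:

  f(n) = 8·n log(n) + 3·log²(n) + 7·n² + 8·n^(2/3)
Θ(n²)

Order the terms by growth rate: 3·log²(n) ≺ 8·n^(2/3) ≺ 8·n log(n) ≺ 7·n².
The fastest-growing term 7·n² dominates as n → ∞; dropping its constant factor gives Θ(n²).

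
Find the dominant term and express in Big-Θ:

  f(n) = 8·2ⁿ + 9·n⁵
Θ(2ⁿ)

Order the terms by growth rate: 9·n⁵ ≺ 8·2ⁿ.
The fastest-growing term 8·2ⁿ dominates as n → ∞; dropping its constant factor gives Θ(2ⁿ).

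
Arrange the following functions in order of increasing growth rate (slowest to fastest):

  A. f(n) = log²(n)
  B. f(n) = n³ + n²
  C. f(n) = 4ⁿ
A < B < C

Comparing growth rates:
A = log²(n) is O(log² n)
B = n³ + n² is O(n³)
C = 4ⁿ is O(4ⁿ)

Therefore, the order from slowest to fastest is: A < B < C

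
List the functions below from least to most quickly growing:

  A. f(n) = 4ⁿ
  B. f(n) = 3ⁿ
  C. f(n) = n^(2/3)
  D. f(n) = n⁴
C < D < B < A

Comparing growth rates:
C = n^(2/3) is O(n^(2/3))
D = n⁴ is O(n⁴)
B = 3ⁿ is O(3ⁿ)
A = 4ⁿ is O(4ⁿ)

Therefore, the order from slowest to fastest is: C < D < B < A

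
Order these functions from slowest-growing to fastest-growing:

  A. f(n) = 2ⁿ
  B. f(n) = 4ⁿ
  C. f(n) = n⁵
C < A < B

Comparing growth rates:
C = n⁵ is O(n⁵)
A = 2ⁿ is O(2ⁿ)
B = 4ⁿ is O(4ⁿ)

Therefore, the order from slowest to fastest is: C < A < B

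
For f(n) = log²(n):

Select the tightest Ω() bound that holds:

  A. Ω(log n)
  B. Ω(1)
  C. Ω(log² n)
C

f(n) = log²(n) is Ω(log² n).
All listed options are valid Big-Ω bounds (lower bounds),
but Ω(log² n) is the tightest (largest valid bound).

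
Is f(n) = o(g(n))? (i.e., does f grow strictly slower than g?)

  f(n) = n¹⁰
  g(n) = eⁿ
True

f(n) = n¹⁰ is O(n¹⁰), and g(n) = eⁿ is O(eⁿ).
Since O(n¹⁰) grows strictly slower than O(eⁿ), f(n) = o(g(n)) is true.
This means lim(n→∞) f(n)/g(n) = 0.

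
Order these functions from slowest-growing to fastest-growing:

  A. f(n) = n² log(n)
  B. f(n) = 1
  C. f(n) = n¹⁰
B < A < C

Comparing growth rates:
B = 1 is O(1)
A = n² log(n) is O(n² log n)
C = n¹⁰ is O(n¹⁰)

Therefore, the order from slowest to fastest is: B < A < C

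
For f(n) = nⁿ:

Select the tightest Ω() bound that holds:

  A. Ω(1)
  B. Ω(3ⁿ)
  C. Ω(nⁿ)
C

f(n) = nⁿ is Ω(nⁿ).
All listed options are valid Big-Ω bounds (lower bounds),
but Ω(nⁿ) is the tightest (largest valid bound).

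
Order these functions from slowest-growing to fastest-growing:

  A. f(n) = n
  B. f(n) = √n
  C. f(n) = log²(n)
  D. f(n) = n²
C < B < A < D

Comparing growth rates:
C = log²(n) is O(log² n)
B = √n is O(√n)
A = n is O(n)
D = n² is O(n²)

Therefore, the order from slowest to fastest is: C < B < A < D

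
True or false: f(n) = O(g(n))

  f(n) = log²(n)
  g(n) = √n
True

f(n) = log²(n) is O(log² n), and g(n) = √n is O(√n).
Since O(log² n) ⊆ O(√n) (f grows no faster than g), f(n) = O(g(n)) is true.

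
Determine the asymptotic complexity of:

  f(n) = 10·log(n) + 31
O(log n)

The dominant term in 10·log(n) + 31 is 10·log(n), which is Θ(log n).
Lower-order terms (31) are asymptotically negligible.
Constants are absorbed, so the tightest bound is O(log n).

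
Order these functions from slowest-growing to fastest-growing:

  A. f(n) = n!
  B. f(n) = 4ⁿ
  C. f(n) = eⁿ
C < B < A

Comparing growth rates:
C = eⁿ is O(eⁿ)
B = 4ⁿ is O(4ⁿ)
A = n! is O(n!)

Therefore, the order from slowest to fastest is: C < B < A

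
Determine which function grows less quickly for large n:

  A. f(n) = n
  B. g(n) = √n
B

f(n) = n is O(n), while g(n) = √n is O(√n).
Since O(√n) grows slower than O(n), g(n) is dominated.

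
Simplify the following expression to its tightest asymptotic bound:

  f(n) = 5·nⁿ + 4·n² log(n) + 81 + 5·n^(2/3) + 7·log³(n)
Θ(nⁿ)

Order the terms by growth rate: 81 ≺ 7·log³(n) ≺ 5·n^(2/3) ≺ 4·n² log(n) ≺ 5·nⁿ.
The fastest-growing term 5·nⁿ dominates as n → ∞; dropping its constant factor gives Θ(nⁿ).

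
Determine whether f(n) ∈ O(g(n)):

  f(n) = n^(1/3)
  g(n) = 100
False

f(n) = n^(1/3) is O(n^(1/3)), and g(n) = 100 is O(1).
Since O(n^(1/3)) grows faster than O(1), f(n) = O(g(n)) is false.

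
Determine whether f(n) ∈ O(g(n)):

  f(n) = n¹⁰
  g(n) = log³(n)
False

f(n) = n¹⁰ is O(n¹⁰), and g(n) = log³(n) is O(log³ n).
Since O(n¹⁰) grows faster than O(log³ n), f(n) = O(g(n)) is false.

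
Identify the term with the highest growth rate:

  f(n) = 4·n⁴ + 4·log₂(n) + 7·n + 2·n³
4·n⁴

Looking at each term:
  - 4·n⁴ is O(n⁴)
  - 4·log₂(n) is O(log n)
  - 7·n is O(n)
  - 2·n³ is O(n³)

The term 4·n⁴ (O(n⁴)) grows fastest and dominates all others.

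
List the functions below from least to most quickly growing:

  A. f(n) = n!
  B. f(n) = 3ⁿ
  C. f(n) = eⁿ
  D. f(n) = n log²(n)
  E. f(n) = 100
E < D < C < B < A

Comparing growth rates:
E = 100 is O(1)
D = n log²(n) is O(n log² n)
C = eⁿ is O(eⁿ)
B = 3ⁿ is O(3ⁿ)
A = n! is O(n!)

Therefore, the order from slowest to fastest is: E < D < C < B < A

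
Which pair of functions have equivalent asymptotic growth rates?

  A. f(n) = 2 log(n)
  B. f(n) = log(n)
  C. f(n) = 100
A and B

Examining each function:
  A. 2 log(n) is O(log n)
  B. log(n) is O(log n)
  C. 100 is O(1)

Functions A and B both have the same complexity class.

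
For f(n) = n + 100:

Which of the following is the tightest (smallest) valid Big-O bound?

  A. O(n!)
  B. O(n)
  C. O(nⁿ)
B

f(n) = n + 100 is O(n).
All listed options are valid Big-O bounds (upper bounds),
but O(n) is the tightest (smallest valid bound).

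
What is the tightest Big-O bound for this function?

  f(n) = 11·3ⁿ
O(3ⁿ)

The dominant term in 11·3ⁿ is 11·3ⁿ, which is Θ(3ⁿ).
Constants are absorbed, so the tightest bound is O(3ⁿ).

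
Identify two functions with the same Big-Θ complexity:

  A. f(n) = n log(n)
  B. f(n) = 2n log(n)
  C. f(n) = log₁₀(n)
A and B

Examining each function:
  A. n log(n) is O(n log n)
  B. 2n log(n) is O(n log n)
  C. log₁₀(n) is O(log n)

Functions A and B both have the same complexity class.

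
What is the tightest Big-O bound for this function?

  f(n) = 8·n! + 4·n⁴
O(n!)

The dominant term in 8·n! + 4·n⁴ is 8·n!, which is Θ(n!).
Lower-order terms (4·n⁴) are asymptotically negligible.
Constants are absorbed, so the tightest bound is O(n!).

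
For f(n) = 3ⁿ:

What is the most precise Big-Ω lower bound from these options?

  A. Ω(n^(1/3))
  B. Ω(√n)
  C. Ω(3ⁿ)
C

f(n) = 3ⁿ is Ω(3ⁿ).
All listed options are valid Big-Ω bounds (lower bounds),
but Ω(3ⁿ) is the tightest (largest valid bound).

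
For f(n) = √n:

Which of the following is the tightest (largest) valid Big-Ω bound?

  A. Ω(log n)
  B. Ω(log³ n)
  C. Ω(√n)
C

f(n) = √n is Ω(√n).
All listed options are valid Big-Ω bounds (lower bounds),
but Ω(√n) is the tightest (largest valid bound).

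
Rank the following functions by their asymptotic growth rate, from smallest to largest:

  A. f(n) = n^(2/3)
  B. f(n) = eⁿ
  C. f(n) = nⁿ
A < B < C

Comparing growth rates:
A = n^(2/3) is O(n^(2/3))
B = eⁿ is O(eⁿ)
C = nⁿ is O(nⁿ)

Therefore, the order from slowest to fastest is: A < B < C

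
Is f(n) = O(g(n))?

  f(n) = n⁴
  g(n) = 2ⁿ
True

f(n) = n⁴ is O(n⁴), and g(n) = 2ⁿ is O(2ⁿ).
Since O(n⁴) ⊆ O(2ⁿ) (f grows no faster than g), f(n) = O(g(n)) is true.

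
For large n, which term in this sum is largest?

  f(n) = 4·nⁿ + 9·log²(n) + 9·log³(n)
4·nⁿ

Looking at each term:
  - 4·nⁿ is O(nⁿ)
  - 9·log²(n) is O(log² n)
  - 9·log³(n) is O(log³ n)

The term 4·nⁿ (O(nⁿ)) grows fastest and dominates all others.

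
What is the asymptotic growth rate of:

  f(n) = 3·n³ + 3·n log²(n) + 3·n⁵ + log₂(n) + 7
Θ(n⁵)

Order the terms by growth rate: 7 ≺ log₂(n) ≺ 3·n log²(n) ≺ 3·n³ ≺ 3·n⁵.
The fastest-growing term 3·n⁵ dominates as n → ∞; dropping its constant factor gives Θ(n⁵).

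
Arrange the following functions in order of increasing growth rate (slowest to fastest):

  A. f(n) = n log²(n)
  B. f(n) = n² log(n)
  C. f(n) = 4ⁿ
A < B < C

Comparing growth rates:
A = n log²(n) is O(n log² n)
B = n² log(n) is O(n² log n)
C = 4ⁿ is O(4ⁿ)

Therefore, the order from slowest to fastest is: A < B < C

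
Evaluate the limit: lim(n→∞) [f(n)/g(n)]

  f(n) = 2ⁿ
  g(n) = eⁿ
0

Since 2ⁿ (O(2ⁿ)) grows slower than eⁿ (O(eⁿ)),
the ratio f(n)/g(n) → 0 as n → ∞.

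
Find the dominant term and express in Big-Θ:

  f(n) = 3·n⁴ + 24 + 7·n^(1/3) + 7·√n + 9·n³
Θ(n⁴)

Order the terms by growth rate: 24 ≺ 7·n^(1/3) ≺ 7·√n ≺ 9·n³ ≺ 3·n⁴.
The fastest-growing term 3·n⁴ dominates as n → ∞; dropping its constant factor gives Θ(n⁴).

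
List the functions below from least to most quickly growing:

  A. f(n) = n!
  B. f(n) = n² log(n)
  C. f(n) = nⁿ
B < A < C

Comparing growth rates:
B = n² log(n) is O(n² log n)
A = n! is O(n!)
C = nⁿ is O(nⁿ)

Therefore, the order from slowest to fastest is: B < A < C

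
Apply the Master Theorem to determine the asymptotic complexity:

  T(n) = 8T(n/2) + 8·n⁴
Θ(n⁴)

Master Theorem: a = 8, b = 2, f(n) = 8·n⁴.
Compute the critical exponent d = log₂(8) = 3.
Compare f(n) = Θ(n⁴) against n^d:
  k = 4 > d = 3, so f(n) = Ω(n^(d+ε)) — Case 3.
  Regularity: a·(n/b)^4/n^4 = a/b^4 = 8/16 < 1 ✓.
  The top-level work dominates: T(n) = Θ(f(n)) = Θ(n⁴).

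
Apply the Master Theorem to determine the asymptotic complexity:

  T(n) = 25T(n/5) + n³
Θ(n³)

Master Theorem: a = 25, b = 5, f(n) = n³.
Compute the critical exponent d = log₅(25) = 2.
Compare f(n) = Θ(n³) against n^d:
  k = 3 > d = 2, so f(n) = Ω(n^(d+ε)) — Case 3.
  Regularity: a·(n/b)^3/n^3 = a/b^3 = 25/125 < 1 ✓.
  The top-level work dominates: T(n) = Θ(f(n)) = Θ(n³).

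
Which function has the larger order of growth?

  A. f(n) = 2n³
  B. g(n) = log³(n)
A

f(n) = 2n³ is O(n³), while g(n) = log³(n) is O(log³ n).
Since O(n³) grows faster than O(log³ n), f(n) dominates.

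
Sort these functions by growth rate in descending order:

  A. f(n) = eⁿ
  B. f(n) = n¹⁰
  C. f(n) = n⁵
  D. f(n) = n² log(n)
A > B > C > D

Comparing growth rates:
A = eⁿ is O(eⁿ)
B = n¹⁰ is O(n¹⁰)
C = n⁵ is O(n⁵)
D = n² log(n) is O(n² log n)

Therefore, the order from fastest to slowest is: A > B > C > D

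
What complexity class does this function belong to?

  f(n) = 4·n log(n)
O(n log n)

The dominant term in 4·n log(n) is 4·n log(n), which is Θ(n log n).
Constants are absorbed, so the tightest bound is O(n log n).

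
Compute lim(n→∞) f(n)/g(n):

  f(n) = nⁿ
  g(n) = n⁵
∞

Since nⁿ (O(nⁿ)) grows faster than n⁵ (O(n⁵)),
the ratio f(n)/g(n) → ∞ as n → ∞.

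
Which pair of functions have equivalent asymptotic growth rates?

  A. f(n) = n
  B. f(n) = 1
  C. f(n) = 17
B and C

Examining each function:
  A. n is O(n)
  B. 1 is O(1)
  C. 17 is O(1)

Functions B and C both have the same complexity class.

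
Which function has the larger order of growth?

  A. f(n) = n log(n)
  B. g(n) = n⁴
B

f(n) = n log(n) is O(n log n), while g(n) = n⁴ is O(n⁴).
Since O(n⁴) grows faster than O(n log n), g(n) dominates.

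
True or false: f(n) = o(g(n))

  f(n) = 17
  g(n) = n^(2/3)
True

f(n) = 17 is O(1), and g(n) = n^(2/3) is O(n^(2/3)).
Since O(1) grows strictly slower than O(n^(2/3)), f(n) = o(g(n)) is true.
This means lim(n→∞) f(n)/g(n) = 0.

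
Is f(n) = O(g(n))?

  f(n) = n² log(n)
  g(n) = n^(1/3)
False

f(n) = n² log(n) is O(n² log n), and g(n) = n^(1/3) is O(n^(1/3)).
Since O(n² log n) grows faster than O(n^(1/3)), f(n) = O(g(n)) is false.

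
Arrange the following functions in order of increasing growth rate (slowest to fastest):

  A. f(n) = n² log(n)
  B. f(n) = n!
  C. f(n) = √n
C < A < B

Comparing growth rates:
C = √n is O(√n)
A = n² log(n) is O(n² log n)
B = n! is O(n!)

Therefore, the order from slowest to fastest is: C < A < B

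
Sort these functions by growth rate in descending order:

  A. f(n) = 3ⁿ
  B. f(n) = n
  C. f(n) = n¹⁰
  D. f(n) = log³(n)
A > C > B > D

Comparing growth rates:
A = 3ⁿ is O(3ⁿ)
C = n¹⁰ is O(n¹⁰)
B = n is O(n)
D = log³(n) is O(log³ n)

Therefore, the order from fastest to slowest is: A > C > B > D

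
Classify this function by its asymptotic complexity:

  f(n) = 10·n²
O(n²)

The dominant term in 10·n² is 10·n², which is Θ(n²).
Constants are absorbed, so the tightest bound is O(n²).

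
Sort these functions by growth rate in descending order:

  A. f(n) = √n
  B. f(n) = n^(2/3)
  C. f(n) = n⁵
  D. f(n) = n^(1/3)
C > B > A > D

Comparing growth rates:
C = n⁵ is O(n⁵)
B = n^(2/3) is O(n^(2/3))
A = √n is O(√n)
D = n^(1/3) is O(n^(1/3))

Therefore, the order from fastest to slowest is: C > B > A > D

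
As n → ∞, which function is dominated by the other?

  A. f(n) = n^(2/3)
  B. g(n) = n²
A

f(n) = n^(2/3) is O(n^(2/3)), while g(n) = n² is O(n²).
Since O(n^(2/3)) grows slower than O(n²), f(n) is dominated.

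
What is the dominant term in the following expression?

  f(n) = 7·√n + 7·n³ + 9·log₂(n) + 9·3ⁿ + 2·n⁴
9·3ⁿ

Looking at each term:
  - 7·√n is O(√n)
  - 7·n³ is O(n³)
  - 9·log₂(n) is O(log n)
  - 9·3ⁿ is O(3ⁿ)
  - 2·n⁴ is O(n⁴)

The term 9·3ⁿ (O(3ⁿ)) grows fastest and dominates all others.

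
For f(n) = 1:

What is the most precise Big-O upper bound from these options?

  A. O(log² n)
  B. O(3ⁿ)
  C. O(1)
C

f(n) = 1 is O(1).
All listed options are valid Big-O bounds (upper bounds),
but O(1) is the tightest (smallest valid bound).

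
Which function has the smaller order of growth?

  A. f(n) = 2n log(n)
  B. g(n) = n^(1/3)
B

f(n) = 2n log(n) is O(n log n), while g(n) = n^(1/3) is O(n^(1/3)).
Since O(n^(1/3)) grows slower than O(n log n), g(n) is dominated.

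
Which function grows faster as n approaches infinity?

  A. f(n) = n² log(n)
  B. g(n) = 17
A

f(n) = n² log(n) is O(n² log n), while g(n) = 17 is O(1).
Since O(n² log n) grows faster than O(1), f(n) dominates.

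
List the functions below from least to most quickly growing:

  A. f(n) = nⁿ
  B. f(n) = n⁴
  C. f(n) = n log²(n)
C < B < A

Comparing growth rates:
C = n log²(n) is O(n log² n)
B = n⁴ is O(n⁴)
A = nⁿ is O(nⁿ)

Therefore, the order from slowest to fastest is: C < B < A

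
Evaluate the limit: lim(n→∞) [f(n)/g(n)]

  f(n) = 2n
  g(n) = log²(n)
∞

Since 2n (O(n)) grows faster than log²(n) (O(log² n)),
the ratio f(n)/g(n) → ∞ as n → ∞.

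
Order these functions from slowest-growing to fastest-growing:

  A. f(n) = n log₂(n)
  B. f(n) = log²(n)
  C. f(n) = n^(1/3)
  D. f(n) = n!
B < C < A < D

Comparing growth rates:
B = log²(n) is O(log² n)
C = n^(1/3) is O(n^(1/3))
A = n log₂(n) is O(n log n)
D = n! is O(n!)

Therefore, the order from slowest to fastest is: B < C < A < D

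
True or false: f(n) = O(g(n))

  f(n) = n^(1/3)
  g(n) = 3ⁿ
True

f(n) = n^(1/3) is O(n^(1/3)), and g(n) = 3ⁿ is O(3ⁿ).
Since O(n^(1/3)) ⊆ O(3ⁿ) (f grows no faster than g), f(n) = O(g(n)) is true.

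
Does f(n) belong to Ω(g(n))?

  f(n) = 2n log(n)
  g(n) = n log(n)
True

f(n) = 2n log(n) and g(n) = n log(n) are both O(n log n).
Big-Ω permits equal growth rates (f ≥ c·g for some c > 0), so f(n) = Ω(g(n)) is true.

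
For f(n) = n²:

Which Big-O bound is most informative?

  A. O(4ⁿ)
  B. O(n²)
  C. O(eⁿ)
B

f(n) = n² is O(n²).
All listed options are valid Big-O bounds (upper bounds),
but O(n²) is the tightest (smallest valid bound).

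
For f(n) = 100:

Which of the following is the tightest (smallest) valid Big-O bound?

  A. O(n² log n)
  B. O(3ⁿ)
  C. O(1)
C

f(n) = 100 is O(1).
All listed options are valid Big-O bounds (upper bounds),
but O(1) is the tightest (smallest valid bound).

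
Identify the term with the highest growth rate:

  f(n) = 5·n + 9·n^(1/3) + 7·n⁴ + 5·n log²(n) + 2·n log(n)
7·n⁴

Looking at each term:
  - 5·n is O(n)
  - 9·n^(1/3) is O(n^(1/3))
  - 7·n⁴ is O(n⁴)
  - 5·n log²(n) is O(n log² n)
  - 2·n log(n) is O(n log n)

The term 7·n⁴ (O(n⁴)) grows fastest and dominates all others.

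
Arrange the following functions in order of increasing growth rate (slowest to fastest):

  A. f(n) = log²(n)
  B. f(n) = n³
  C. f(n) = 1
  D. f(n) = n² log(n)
C < A < D < B

Comparing growth rates:
C = 1 is O(1)
A = log²(n) is O(log² n)
D = n² log(n) is O(n² log n)
B = n³ is O(n³)

Therefore, the order from slowest to fastest is: C < A < D < B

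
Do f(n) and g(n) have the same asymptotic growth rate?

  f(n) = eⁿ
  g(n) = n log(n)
False

f(n) = eⁿ is O(eⁿ), and g(n) = n log(n) is O(n log n).
Since they have different growth rates, f(n) = Θ(g(n)) is false.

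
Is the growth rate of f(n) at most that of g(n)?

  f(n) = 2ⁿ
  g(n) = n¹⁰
False

f(n) = 2ⁿ is O(2ⁿ), and g(n) = n¹⁰ is O(n¹⁰).
Since O(2ⁿ) grows faster than O(n¹⁰), f(n) = O(g(n)) is false.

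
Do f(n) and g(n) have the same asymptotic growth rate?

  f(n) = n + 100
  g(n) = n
True

f(n) = n + 100 and g(n) = n are both O(n).
Since they have the same asymptotic growth rate, f(n) = Θ(g(n)) is true.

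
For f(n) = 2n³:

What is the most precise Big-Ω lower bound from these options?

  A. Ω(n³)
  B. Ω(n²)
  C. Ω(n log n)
A

f(n) = 2n³ is Ω(n³).
All listed options are valid Big-Ω bounds (lower bounds),
but Ω(n³) is the tightest (largest valid bound).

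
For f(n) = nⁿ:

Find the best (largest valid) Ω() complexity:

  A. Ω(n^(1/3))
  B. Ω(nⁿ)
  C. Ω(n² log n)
B

f(n) = nⁿ is Ω(nⁿ).
All listed options are valid Big-Ω bounds (lower bounds),
but Ω(nⁿ) is the tightest (largest valid bound).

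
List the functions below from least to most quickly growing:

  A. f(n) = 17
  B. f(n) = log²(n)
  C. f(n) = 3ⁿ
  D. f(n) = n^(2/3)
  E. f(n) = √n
A < B < E < D < C

Comparing growth rates:
A = 17 is O(1)
B = log²(n) is O(log² n)
E = √n is O(√n)
D = n^(2/3) is O(n^(2/3))
C = 3ⁿ is O(3ⁿ)

Therefore, the order from slowest to fastest is: A < B < E < D < C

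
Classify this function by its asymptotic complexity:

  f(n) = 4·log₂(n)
O(log n)

The dominant term in 4·log₂(n) is 4·log₂(n), which is Θ(log n).
Constants are absorbed, so the tightest bound is O(log n).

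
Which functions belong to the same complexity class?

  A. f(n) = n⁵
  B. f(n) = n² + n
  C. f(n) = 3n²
B and C

Examining each function:
  A. n⁵ is O(n⁵)
  B. n² + n is O(n²)
  C. 3n² is O(n²)

Functions B and C both have the same complexity class.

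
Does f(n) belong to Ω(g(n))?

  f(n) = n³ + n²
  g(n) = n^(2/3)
True

f(n) = n³ + n² is O(n³), and g(n) = n^(2/3) is O(n^(2/3)).
Since O(n³) grows at least as fast as O(n^(2/3)), f(n) = Ω(g(n)) is true.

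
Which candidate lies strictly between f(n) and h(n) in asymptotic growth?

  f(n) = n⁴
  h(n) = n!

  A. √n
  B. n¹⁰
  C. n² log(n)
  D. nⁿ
B

We need g(n) with n⁴ = o(g(n)) and g(n) = o(n!), i.e. O(n⁴) ≺ g ≺ O(n!).
Check each option:
  A. √n — O(√n) does not grow strictly faster than f(n)
  B. n¹⁰ — O(n¹⁰) is strictly between O(n⁴) and O(n!) ✓
  C. n² log(n) — O(n² log n) does not grow strictly faster than f(n)
  D. nⁿ — O(nⁿ) does not grow strictly slower than h(n)

Only option B (n¹⁰) lies strictly between.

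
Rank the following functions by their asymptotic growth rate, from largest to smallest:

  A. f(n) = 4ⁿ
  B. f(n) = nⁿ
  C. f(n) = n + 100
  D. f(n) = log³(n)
B > A > C > D

Comparing growth rates:
B = nⁿ is O(nⁿ)
A = 4ⁿ is O(4ⁿ)
C = n + 100 is O(n)
D = log³(n) is O(log³ n)

Therefore, the order from fastest to slowest is: B > A > C > D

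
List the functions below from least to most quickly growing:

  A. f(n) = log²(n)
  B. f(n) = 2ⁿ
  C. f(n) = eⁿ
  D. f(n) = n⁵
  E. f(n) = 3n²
A < E < D < B < C

Comparing growth rates:
A = log²(n) is O(log² n)
E = 3n² is O(n²)
D = n⁵ is O(n⁵)
B = 2ⁿ is O(2ⁿ)
C = eⁿ is O(eⁿ)

Therefore, the order from slowest to fastest is: A < E < D < B < C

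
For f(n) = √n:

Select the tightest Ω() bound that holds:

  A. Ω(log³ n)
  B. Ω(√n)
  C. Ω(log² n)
B

f(n) = √n is Ω(√n).
All listed options are valid Big-Ω bounds (lower bounds),
but Ω(√n) is the tightest (largest valid bound).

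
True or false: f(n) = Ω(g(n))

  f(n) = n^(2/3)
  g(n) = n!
False

f(n) = n^(2/3) is O(n^(2/3)), and g(n) = n! is O(n!).
Since O(n^(2/3)) grows slower than O(n!), f(n) = Ω(g(n)) is false.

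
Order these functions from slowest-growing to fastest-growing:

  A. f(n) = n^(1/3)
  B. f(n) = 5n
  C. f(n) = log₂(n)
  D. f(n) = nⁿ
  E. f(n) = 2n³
C < A < B < E < D

Comparing growth rates:
C = log₂(n) is O(log n)
A = n^(1/3) is O(n^(1/3))
B = 5n is O(n)
E = 2n³ is O(n³)
D = nⁿ is O(nⁿ)

Therefore, the order from slowest to fastest is: C < A < B < E < D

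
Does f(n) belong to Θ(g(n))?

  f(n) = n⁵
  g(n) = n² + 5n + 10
False

f(n) = n⁵ is O(n⁵), and g(n) = n² + 5n + 10 is O(n²).
Since they have different growth rates, f(n) = Θ(g(n)) is false.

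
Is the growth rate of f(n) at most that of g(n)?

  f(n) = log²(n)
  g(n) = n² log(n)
True

f(n) = log²(n) is O(log² n), and g(n) = n² log(n) is O(n² log n).
Since O(log² n) ⊆ O(n² log n) (f grows no faster than g), f(n) = O(g(n)) is true.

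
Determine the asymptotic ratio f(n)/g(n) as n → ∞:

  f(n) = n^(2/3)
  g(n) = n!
0

Since n^(2/3) (O(n^(2/3))) grows slower than n! (O(n!)),
the ratio f(n)/g(n) → 0 as n → ∞.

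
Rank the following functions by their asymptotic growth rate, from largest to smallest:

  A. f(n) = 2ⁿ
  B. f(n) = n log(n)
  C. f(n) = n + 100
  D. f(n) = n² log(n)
A > D > B > C

Comparing growth rates:
A = 2ⁿ is O(2ⁿ)
D = n² log(n) is O(n² log n)
B = n log(n) is O(n log n)
C = n + 100 is O(n)

Therefore, the order from fastest to slowest is: A > D > B > C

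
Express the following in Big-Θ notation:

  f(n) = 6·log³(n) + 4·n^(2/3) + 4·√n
Θ(n^(2/3))

Order the terms by growth rate: 6·log³(n) ≺ 4·√n ≺ 4·n^(2/3).
The fastest-growing term 4·n^(2/3) dominates as n → ∞; dropping its constant factor gives Θ(n^(2/3)).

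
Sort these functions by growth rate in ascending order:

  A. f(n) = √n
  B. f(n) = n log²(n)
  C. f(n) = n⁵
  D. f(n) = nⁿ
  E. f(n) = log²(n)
E < A < B < C < D

Comparing growth rates:
E = log²(n) is O(log² n)
A = √n is O(√n)
B = n log²(n) is O(n log² n)
C = n⁵ is O(n⁵)
D = nⁿ is O(nⁿ)

Therefore, the order from slowest to fastest is: E < A < B < C < D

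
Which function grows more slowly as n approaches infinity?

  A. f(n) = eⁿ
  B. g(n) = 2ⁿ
B

f(n) = eⁿ is O(eⁿ), while g(n) = 2ⁿ is O(2ⁿ).
Since O(2ⁿ) grows slower than O(eⁿ), g(n) is dominated.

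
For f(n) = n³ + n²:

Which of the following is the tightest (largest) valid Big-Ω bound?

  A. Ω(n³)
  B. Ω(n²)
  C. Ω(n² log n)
A

f(n) = n³ + n² is Ω(n³).
All listed options are valid Big-Ω bounds (lower bounds),
but Ω(n³) is the tightest (largest valid bound).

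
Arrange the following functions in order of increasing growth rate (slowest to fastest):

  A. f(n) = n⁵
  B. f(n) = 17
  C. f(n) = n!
B < A < C

Comparing growth rates:
B = 17 is O(1)
A = n⁵ is O(n⁵)
C = n! is O(n!)

Therefore, the order from slowest to fastest is: B < A < C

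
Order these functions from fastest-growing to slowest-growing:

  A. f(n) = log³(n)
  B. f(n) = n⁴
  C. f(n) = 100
B > A > C

Comparing growth rates:
B = n⁴ is O(n⁴)
A = log³(n) is O(log³ n)
C = 100 is O(1)

Therefore, the order from fastest to slowest is: B > A > C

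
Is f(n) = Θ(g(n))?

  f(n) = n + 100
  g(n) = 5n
True

f(n) = n + 100 and g(n) = 5n are both O(n).
Since they have the same asymptotic growth rate, f(n) = Θ(g(n)) is true.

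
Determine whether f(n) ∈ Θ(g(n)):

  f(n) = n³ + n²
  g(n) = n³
True

f(n) = n³ + n² and g(n) = n³ are both O(n³).
Since they have the same asymptotic growth rate, f(n) = Θ(g(n)) is true.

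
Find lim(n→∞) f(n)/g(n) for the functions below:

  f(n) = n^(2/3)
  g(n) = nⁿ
0

Since n^(2/3) (O(n^(2/3))) grows slower than nⁿ (O(nⁿ)),
the ratio f(n)/g(n) → 0 as n → ∞.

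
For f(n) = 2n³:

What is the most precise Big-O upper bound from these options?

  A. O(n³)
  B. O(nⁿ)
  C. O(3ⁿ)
A

f(n) = 2n³ is O(n³).
All listed options are valid Big-O bounds (upper bounds),
but O(n³) is the tightest (smallest valid bound).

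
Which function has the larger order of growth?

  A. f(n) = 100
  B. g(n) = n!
B

f(n) = 100 is O(1), while g(n) = n! is O(n!).
Since O(n!) grows faster than O(1), g(n) dominates.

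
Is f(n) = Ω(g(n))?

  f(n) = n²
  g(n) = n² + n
True

f(n) = n² and g(n) = n² + n are both O(n²).
Big-Ω permits equal growth rates (f ≥ c·g for some c > 0), so f(n) = Ω(g(n)) is true.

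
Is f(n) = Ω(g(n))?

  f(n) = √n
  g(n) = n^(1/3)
True

f(n) = √n is O(√n), and g(n) = n^(1/3) is O(n^(1/3)).
Since O(√n) grows at least as fast as O(n^(1/3)), f(n) = Ω(g(n)) is true.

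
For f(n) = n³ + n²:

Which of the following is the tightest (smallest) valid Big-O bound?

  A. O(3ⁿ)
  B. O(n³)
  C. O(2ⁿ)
B

f(n) = n³ + n² is O(n³).
All listed options are valid Big-O bounds (upper bounds),
but O(n³) is the tightest (smallest valid bound).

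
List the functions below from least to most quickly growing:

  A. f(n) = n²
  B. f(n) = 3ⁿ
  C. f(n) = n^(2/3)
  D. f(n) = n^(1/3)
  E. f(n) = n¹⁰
D < C < A < E < B

Comparing growth rates:
D = n^(1/3) is O(n^(1/3))
C = n^(2/3) is O(n^(2/3))
A = n² is O(n²)
E = n¹⁰ is O(n¹⁰)
B = 3ⁿ is O(3ⁿ)

Therefore, the order from slowest to fastest is: D < C < A < E < B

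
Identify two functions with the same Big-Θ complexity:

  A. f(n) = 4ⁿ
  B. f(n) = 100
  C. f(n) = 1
B and C

Examining each function:
  A. 4ⁿ is O(4ⁿ)
  B. 100 is O(1)
  C. 1 is O(1)

Functions B and C both have the same complexity class.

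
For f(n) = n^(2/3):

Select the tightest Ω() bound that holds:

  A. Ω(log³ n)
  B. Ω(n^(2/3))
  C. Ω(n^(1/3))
B

f(n) = n^(2/3) is Ω(n^(2/3)).
All listed options are valid Big-Ω bounds (lower bounds),
but Ω(n^(2/3)) is the tightest (largest valid bound).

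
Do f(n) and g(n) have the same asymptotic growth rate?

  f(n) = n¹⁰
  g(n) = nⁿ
False

f(n) = n¹⁰ is O(n¹⁰), and g(n) = nⁿ is O(nⁿ).
Since they have different growth rates, f(n) = Θ(g(n)) is false.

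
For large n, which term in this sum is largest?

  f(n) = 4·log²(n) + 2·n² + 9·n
2·n²

Looking at each term:
  - 4·log²(n) is O(log² n)
  - 2·n² is O(n²)
  - 9·n is O(n)

The term 2·n² (O(n²)) grows fastest and dominates all others.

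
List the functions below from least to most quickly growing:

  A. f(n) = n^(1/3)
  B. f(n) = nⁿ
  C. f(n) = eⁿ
A < C < B

Comparing growth rates:
A = n^(1/3) is O(n^(1/3))
C = eⁿ is O(eⁿ)
B = nⁿ is O(nⁿ)

Therefore, the order from slowest to fastest is: A < C < B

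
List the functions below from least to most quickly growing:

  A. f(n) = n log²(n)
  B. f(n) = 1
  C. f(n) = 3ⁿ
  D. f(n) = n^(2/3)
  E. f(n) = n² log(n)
B < D < A < E < C

Comparing growth rates:
B = 1 is O(1)
D = n^(2/3) is O(n^(2/3))
A = n log²(n) is O(n log² n)
E = n² log(n) is O(n² log n)
C = 3ⁿ is O(3ⁿ)

Therefore, the order from slowest to fastest is: B < D < A < E < C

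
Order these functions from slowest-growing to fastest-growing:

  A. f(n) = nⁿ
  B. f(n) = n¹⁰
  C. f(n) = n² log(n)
C < B < A

Comparing growth rates:
C = n² log(n) is O(n² log n)
B = n¹⁰ is O(n¹⁰)
A = nⁿ is O(nⁿ)

Therefore, the order from slowest to fastest is: C < B < A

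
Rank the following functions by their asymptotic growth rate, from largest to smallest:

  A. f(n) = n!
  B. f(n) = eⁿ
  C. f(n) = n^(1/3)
A > B > C

Comparing growth rates:
A = n! is O(n!)
B = eⁿ is O(eⁿ)
C = n^(1/3) is O(n^(1/3))

Therefore, the order from fastest to slowest is: A > B > C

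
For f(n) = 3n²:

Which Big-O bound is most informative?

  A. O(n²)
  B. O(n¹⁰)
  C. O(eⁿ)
A

f(n) = 3n² is O(n²).
All listed options are valid Big-O bounds (upper bounds),
but O(n²) is the tightest (smallest valid bound).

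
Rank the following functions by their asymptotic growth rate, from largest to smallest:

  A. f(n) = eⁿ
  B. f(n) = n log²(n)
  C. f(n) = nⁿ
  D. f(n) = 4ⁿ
C > D > A > B

Comparing growth rates:
C = nⁿ is O(nⁿ)
D = 4ⁿ is O(4ⁿ)
A = eⁿ is O(eⁿ)
B = n log²(n) is O(n log² n)

Therefore, the order from fastest to slowest is: C > D > A > B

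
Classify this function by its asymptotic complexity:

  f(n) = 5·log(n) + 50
O(log n)

The dominant term in 5·log(n) + 50 is 5·log(n), which is Θ(log n).
Lower-order terms (50) are asymptotically negligible.
Constants are absorbed, so the tightest bound is O(log n).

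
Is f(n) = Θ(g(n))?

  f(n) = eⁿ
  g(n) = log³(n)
False

f(n) = eⁿ is O(eⁿ), and g(n) = log³(n) is O(log³ n).
Since they have different growth rates, f(n) = Θ(g(n)) is false.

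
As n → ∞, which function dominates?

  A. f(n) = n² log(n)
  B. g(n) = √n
A

f(n) = n² log(n) is O(n² log n), while g(n) = √n is O(√n).
Since O(n² log n) grows faster than O(√n), f(n) dominates.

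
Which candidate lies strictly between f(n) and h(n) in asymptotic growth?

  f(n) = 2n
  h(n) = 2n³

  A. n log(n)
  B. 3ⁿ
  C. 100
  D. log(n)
A

We need g(n) with 2n = o(g(n)) and g(n) = o(2n³), i.e. O(n) ≺ g ≺ O(n³).
Check each option:
  A. n log(n) — O(n log n) is strictly between O(n) and O(n³) ✓
  B. 3ⁿ — O(3ⁿ) does not grow strictly slower than h(n)
  C. 100 — O(1) does not grow strictly faster than f(n)
  D. log(n) — O(log n) does not grow strictly faster than f(n)

Only option A (n log(n)) lies strictly between.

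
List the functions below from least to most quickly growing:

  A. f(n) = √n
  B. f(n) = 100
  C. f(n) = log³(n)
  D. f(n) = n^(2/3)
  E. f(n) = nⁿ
B < C < A < D < E

Comparing growth rates:
B = 100 is O(1)
C = log³(n) is O(log³ n)
A = √n is O(√n)
D = n^(2/3) is O(n^(2/3))
E = nⁿ is O(nⁿ)

Therefore, the order from slowest to fastest is: B < C < A < D < E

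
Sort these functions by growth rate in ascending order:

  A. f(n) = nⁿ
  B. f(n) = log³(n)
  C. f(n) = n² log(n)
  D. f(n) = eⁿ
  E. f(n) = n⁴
B < C < E < D < A

Comparing growth rates:
B = log³(n) is O(log³ n)
C = n² log(n) is O(n² log n)
E = n⁴ is O(n⁴)
D = eⁿ is O(eⁿ)
A = nⁿ is O(nⁿ)

Therefore, the order from slowest to fastest is: B < C < E < D < A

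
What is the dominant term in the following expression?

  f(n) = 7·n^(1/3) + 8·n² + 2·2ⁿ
2·2ⁿ

Looking at each term:
  - 7·n^(1/3) is O(n^(1/3))
  - 8·n² is O(n²)
  - 2·2ⁿ is O(2ⁿ)

The term 2·2ⁿ (O(2ⁿ)) grows fastest and dominates all others.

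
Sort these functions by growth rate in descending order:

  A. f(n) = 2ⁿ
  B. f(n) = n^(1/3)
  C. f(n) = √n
A > C > B

Comparing growth rates:
A = 2ⁿ is O(2ⁿ)
C = √n is O(√n)
B = n^(1/3) is O(n^(1/3))

Therefore, the order from fastest to slowest is: A > C > B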